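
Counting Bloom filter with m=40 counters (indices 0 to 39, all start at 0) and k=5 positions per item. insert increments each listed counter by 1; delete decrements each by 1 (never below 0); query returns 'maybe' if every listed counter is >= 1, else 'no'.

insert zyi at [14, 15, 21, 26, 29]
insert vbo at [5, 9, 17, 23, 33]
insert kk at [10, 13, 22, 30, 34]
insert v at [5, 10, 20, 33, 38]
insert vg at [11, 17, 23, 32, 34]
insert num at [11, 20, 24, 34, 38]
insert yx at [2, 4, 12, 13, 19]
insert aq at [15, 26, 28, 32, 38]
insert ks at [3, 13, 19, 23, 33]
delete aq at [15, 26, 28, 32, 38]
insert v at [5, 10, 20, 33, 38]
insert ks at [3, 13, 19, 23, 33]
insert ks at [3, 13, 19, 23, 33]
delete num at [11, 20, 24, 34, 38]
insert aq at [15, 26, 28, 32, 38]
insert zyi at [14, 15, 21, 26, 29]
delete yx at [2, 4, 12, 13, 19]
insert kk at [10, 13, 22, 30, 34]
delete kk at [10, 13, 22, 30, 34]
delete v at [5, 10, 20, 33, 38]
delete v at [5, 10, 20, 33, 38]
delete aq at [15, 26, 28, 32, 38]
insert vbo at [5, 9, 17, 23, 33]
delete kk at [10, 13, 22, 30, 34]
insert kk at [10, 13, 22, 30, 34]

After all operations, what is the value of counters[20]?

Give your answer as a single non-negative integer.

Answer: 0

Derivation:
Step 1: insert zyi at [14, 15, 21, 26, 29] -> counters=[0,0,0,0,0,0,0,0,0,0,0,0,0,0,1,1,0,0,0,0,0,1,0,0,0,0,1,0,0,1,0,0,0,0,0,0,0,0,0,0]
Step 2: insert vbo at [5, 9, 17, 23, 33] -> counters=[0,0,0,0,0,1,0,0,0,1,0,0,0,0,1,1,0,1,0,0,0,1,0,1,0,0,1,0,0,1,0,0,0,1,0,0,0,0,0,0]
Step 3: insert kk at [10, 13, 22, 30, 34] -> counters=[0,0,0,0,0,1,0,0,0,1,1,0,0,1,1,1,0,1,0,0,0,1,1,1,0,0,1,0,0,1,1,0,0,1,1,0,0,0,0,0]
Step 4: insert v at [5, 10, 20, 33, 38] -> counters=[0,0,0,0,0,2,0,0,0,1,2,0,0,1,1,1,0,1,0,0,1,1,1,1,0,0,1,0,0,1,1,0,0,2,1,0,0,0,1,0]
Step 5: insert vg at [11, 17, 23, 32, 34] -> counters=[0,0,0,0,0,2,0,0,0,1,2,1,0,1,1,1,0,2,0,0,1,1,1,2,0,0,1,0,0,1,1,0,1,2,2,0,0,0,1,0]
Step 6: insert num at [11, 20, 24, 34, 38] -> counters=[0,0,0,0,0,2,0,0,0,1,2,2,0,1,1,1,0,2,0,0,2,1,1,2,1,0,1,0,0,1,1,0,1,2,3,0,0,0,2,0]
Step 7: insert yx at [2, 4, 12, 13, 19] -> counters=[0,0,1,0,1,2,0,0,0,1,2,2,1,2,1,1,0,2,0,1,2,1,1,2,1,0,1,0,0,1,1,0,1,2,3,0,0,0,2,0]
Step 8: insert aq at [15, 26, 28, 32, 38] -> counters=[0,0,1,0,1,2,0,0,0,1,2,2,1,2,1,2,0,2,0,1,2,1,1,2,1,0,2,0,1,1,1,0,2,2,3,0,0,0,3,0]
Step 9: insert ks at [3, 13, 19, 23, 33] -> counters=[0,0,1,1,1,2,0,0,0,1,2,2,1,3,1,2,0,2,0,2,2,1,1,3,1,0,2,0,1,1,1,0,2,3,3,0,0,0,3,0]
Step 10: delete aq at [15, 26, 28, 32, 38] -> counters=[0,0,1,1,1,2,0,0,0,1,2,2,1,3,1,1,0,2,0,2,2,1,1,3,1,0,1,0,0,1,1,0,1,3,3,0,0,0,2,0]
Step 11: insert v at [5, 10, 20, 33, 38] -> counters=[0,0,1,1,1,3,0,0,0,1,3,2,1,3,1,1,0,2,0,2,3,1,1,3,1,0,1,0,0,1,1,0,1,4,3,0,0,0,3,0]
Step 12: insert ks at [3, 13, 19, 23, 33] -> counters=[0,0,1,2,1,3,0,0,0,1,3,2,1,4,1,1,0,2,0,3,3,1,1,4,1,0,1,0,0,1,1,0,1,5,3,0,0,0,3,0]
Step 13: insert ks at [3, 13, 19, 23, 33] -> counters=[0,0,1,3,1,3,0,0,0,1,3,2,1,5,1,1,0,2,0,4,3,1,1,5,1,0,1,0,0,1,1,0,1,6,3,0,0,0,3,0]
Step 14: delete num at [11, 20, 24, 34, 38] -> counters=[0,0,1,3,1,3,0,0,0,1,3,1,1,5,1,1,0,2,0,4,2,1,1,5,0,0,1,0,0,1,1,0,1,6,2,0,0,0,2,0]
Step 15: insert aq at [15, 26, 28, 32, 38] -> counters=[0,0,1,3,1,3,0,0,0,1,3,1,1,5,1,2,0,2,0,4,2,1,1,5,0,0,2,0,1,1,1,0,2,6,2,0,0,0,3,0]
Step 16: insert zyi at [14, 15, 21, 26, 29] -> counters=[0,0,1,3,1,3,0,0,0,1,3,1,1,5,2,3,0,2,0,4,2,2,1,5,0,0,3,0,1,2,1,0,2,6,2,0,0,0,3,0]
Step 17: delete yx at [2, 4, 12, 13, 19] -> counters=[0,0,0,3,0,3,0,0,0,1,3,1,0,4,2,3,0,2,0,3,2,2,1,5,0,0,3,0,1,2,1,0,2,6,2,0,0,0,3,0]
Step 18: insert kk at [10, 13, 22, 30, 34] -> counters=[0,0,0,3,0,3,0,0,0,1,4,1,0,5,2,3,0,2,0,3,2,2,2,5,0,0,3,0,1,2,2,0,2,6,3,0,0,0,3,0]
Step 19: delete kk at [10, 13, 22, 30, 34] -> counters=[0,0,0,3,0,3,0,0,0,1,3,1,0,4,2,3,0,2,0,3,2,2,1,5,0,0,3,0,1,2,1,0,2,6,2,0,0,0,3,0]
Step 20: delete v at [5, 10, 20, 33, 38] -> counters=[0,0,0,3,0,2,0,0,0,1,2,1,0,4,2,3,0,2,0,3,1,2,1,5,0,0,3,0,1,2,1,0,2,5,2,0,0,0,2,0]
Step 21: delete v at [5, 10, 20, 33, 38] -> counters=[0,0,0,3,0,1,0,0,0,1,1,1,0,4,2,3,0,2,0,3,0,2,1,5,0,0,3,0,1,2,1,0,2,4,2,0,0,0,1,0]
Step 22: delete aq at [15, 26, 28, 32, 38] -> counters=[0,0,0,3,0,1,0,0,0,1,1,1,0,4,2,2,0,2,0,3,0,2,1,5,0,0,2,0,0,2,1,0,1,4,2,0,0,0,0,0]
Step 23: insert vbo at [5, 9, 17, 23, 33] -> counters=[0,0,0,3,0,2,0,0,0,2,1,1,0,4,2,2,0,3,0,3,0,2,1,6,0,0,2,0,0,2,1,0,1,5,2,0,0,0,0,0]
Step 24: delete kk at [10, 13, 22, 30, 34] -> counters=[0,0,0,3,0,2,0,0,0,2,0,1,0,3,2,2,0,3,0,3,0,2,0,6,0,0,2,0,0,2,0,0,1,5,1,0,0,0,0,0]
Step 25: insert kk at [10, 13, 22, 30, 34] -> counters=[0,0,0,3,0,2,0,0,0,2,1,1,0,4,2,2,0,3,0,3,0,2,1,6,0,0,2,0,0,2,1,0,1,5,2,0,0,0,0,0]
Final counters=[0,0,0,3,0,2,0,0,0,2,1,1,0,4,2,2,0,3,0,3,0,2,1,6,0,0,2,0,0,2,1,0,1,5,2,0,0,0,0,0] -> counters[20]=0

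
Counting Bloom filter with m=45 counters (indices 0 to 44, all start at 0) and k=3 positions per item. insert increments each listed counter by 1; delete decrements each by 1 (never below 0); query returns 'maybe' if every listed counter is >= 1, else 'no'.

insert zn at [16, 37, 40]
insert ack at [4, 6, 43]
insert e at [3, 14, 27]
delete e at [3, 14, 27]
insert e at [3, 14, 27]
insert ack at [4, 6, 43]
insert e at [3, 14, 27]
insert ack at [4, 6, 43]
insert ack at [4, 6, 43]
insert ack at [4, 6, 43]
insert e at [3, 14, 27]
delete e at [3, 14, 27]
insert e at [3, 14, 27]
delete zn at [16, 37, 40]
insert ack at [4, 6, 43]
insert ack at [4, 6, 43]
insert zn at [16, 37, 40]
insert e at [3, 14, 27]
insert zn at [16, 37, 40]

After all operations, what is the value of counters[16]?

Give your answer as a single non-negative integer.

Answer: 2

Derivation:
Step 1: insert zn at [16, 37, 40] -> counters=[0,0,0,0,0,0,0,0,0,0,0,0,0,0,0,0,1,0,0,0,0,0,0,0,0,0,0,0,0,0,0,0,0,0,0,0,0,1,0,0,1,0,0,0,0]
Step 2: insert ack at [4, 6, 43] -> counters=[0,0,0,0,1,0,1,0,0,0,0,0,0,0,0,0,1,0,0,0,0,0,0,0,0,0,0,0,0,0,0,0,0,0,0,0,0,1,0,0,1,0,0,1,0]
Step 3: insert e at [3, 14, 27] -> counters=[0,0,0,1,1,0,1,0,0,0,0,0,0,0,1,0,1,0,0,0,0,0,0,0,0,0,0,1,0,0,0,0,0,0,0,0,0,1,0,0,1,0,0,1,0]
Step 4: delete e at [3, 14, 27] -> counters=[0,0,0,0,1,0,1,0,0,0,0,0,0,0,0,0,1,0,0,0,0,0,0,0,0,0,0,0,0,0,0,0,0,0,0,0,0,1,0,0,1,0,0,1,0]
Step 5: insert e at [3, 14, 27] -> counters=[0,0,0,1,1,0,1,0,0,0,0,0,0,0,1,0,1,0,0,0,0,0,0,0,0,0,0,1,0,0,0,0,0,0,0,0,0,1,0,0,1,0,0,1,0]
Step 6: insert ack at [4, 6, 43] -> counters=[0,0,0,1,2,0,2,0,0,0,0,0,0,0,1,0,1,0,0,0,0,0,0,0,0,0,0,1,0,0,0,0,0,0,0,0,0,1,0,0,1,0,0,2,0]
Step 7: insert e at [3, 14, 27] -> counters=[0,0,0,2,2,0,2,0,0,0,0,0,0,0,2,0,1,0,0,0,0,0,0,0,0,0,0,2,0,0,0,0,0,0,0,0,0,1,0,0,1,0,0,2,0]
Step 8: insert ack at [4, 6, 43] -> counters=[0,0,0,2,3,0,3,0,0,0,0,0,0,0,2,0,1,0,0,0,0,0,0,0,0,0,0,2,0,0,0,0,0,0,0,0,0,1,0,0,1,0,0,3,0]
Step 9: insert ack at [4, 6, 43] -> counters=[0,0,0,2,4,0,4,0,0,0,0,0,0,0,2,0,1,0,0,0,0,0,0,0,0,0,0,2,0,0,0,0,0,0,0,0,0,1,0,0,1,0,0,4,0]
Step 10: insert ack at [4, 6, 43] -> counters=[0,0,0,2,5,0,5,0,0,0,0,0,0,0,2,0,1,0,0,0,0,0,0,0,0,0,0,2,0,0,0,0,0,0,0,0,0,1,0,0,1,0,0,5,0]
Step 11: insert e at [3, 14, 27] -> counters=[0,0,0,3,5,0,5,0,0,0,0,0,0,0,3,0,1,0,0,0,0,0,0,0,0,0,0,3,0,0,0,0,0,0,0,0,0,1,0,0,1,0,0,5,0]
Step 12: delete e at [3, 14, 27] -> counters=[0,0,0,2,5,0,5,0,0,0,0,0,0,0,2,0,1,0,0,0,0,0,0,0,0,0,0,2,0,0,0,0,0,0,0,0,0,1,0,0,1,0,0,5,0]
Step 13: insert e at [3, 14, 27] -> counters=[0,0,0,3,5,0,5,0,0,0,0,0,0,0,3,0,1,0,0,0,0,0,0,0,0,0,0,3,0,0,0,0,0,0,0,0,0,1,0,0,1,0,0,5,0]
Step 14: delete zn at [16, 37, 40] -> counters=[0,0,0,3,5,0,5,0,0,0,0,0,0,0,3,0,0,0,0,0,0,0,0,0,0,0,0,3,0,0,0,0,0,0,0,0,0,0,0,0,0,0,0,5,0]
Step 15: insert ack at [4, 6, 43] -> counters=[0,0,0,3,6,0,6,0,0,0,0,0,0,0,3,0,0,0,0,0,0,0,0,0,0,0,0,3,0,0,0,0,0,0,0,0,0,0,0,0,0,0,0,6,0]
Step 16: insert ack at [4, 6, 43] -> counters=[0,0,0,3,7,0,7,0,0,0,0,0,0,0,3,0,0,0,0,0,0,0,0,0,0,0,0,3,0,0,0,0,0,0,0,0,0,0,0,0,0,0,0,7,0]
Step 17: insert zn at [16, 37, 40] -> counters=[0,0,0,3,7,0,7,0,0,0,0,0,0,0,3,0,1,0,0,0,0,0,0,0,0,0,0,3,0,0,0,0,0,0,0,0,0,1,0,0,1,0,0,7,0]
Step 18: insert e at [3, 14, 27] -> counters=[0,0,0,4,7,0,7,0,0,0,0,0,0,0,4,0,1,0,0,0,0,0,0,0,0,0,0,4,0,0,0,0,0,0,0,0,0,1,0,0,1,0,0,7,0]
Step 19: insert zn at [16, 37, 40] -> counters=[0,0,0,4,7,0,7,0,0,0,0,0,0,0,4,0,2,0,0,0,0,0,0,0,0,0,0,4,0,0,0,0,0,0,0,0,0,2,0,0,2,0,0,7,0]
Final counters=[0,0,0,4,7,0,7,0,0,0,0,0,0,0,4,0,2,0,0,0,0,0,0,0,0,0,0,4,0,0,0,0,0,0,0,0,0,2,0,0,2,0,0,7,0] -> counters[16]=2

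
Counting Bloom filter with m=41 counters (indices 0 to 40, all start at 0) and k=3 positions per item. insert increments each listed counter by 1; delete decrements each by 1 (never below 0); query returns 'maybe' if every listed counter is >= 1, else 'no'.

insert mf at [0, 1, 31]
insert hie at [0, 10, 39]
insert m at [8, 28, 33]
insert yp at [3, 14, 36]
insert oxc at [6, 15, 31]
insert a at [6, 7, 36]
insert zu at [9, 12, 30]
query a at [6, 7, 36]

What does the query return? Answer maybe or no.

Step 1: insert mf at [0, 1, 31] -> counters=[1,1,0,0,0,0,0,0,0,0,0,0,0,0,0,0,0,0,0,0,0,0,0,0,0,0,0,0,0,0,0,1,0,0,0,0,0,0,0,0,0]
Step 2: insert hie at [0, 10, 39] -> counters=[2,1,0,0,0,0,0,0,0,0,1,0,0,0,0,0,0,0,0,0,0,0,0,0,0,0,0,0,0,0,0,1,0,0,0,0,0,0,0,1,0]
Step 3: insert m at [8, 28, 33] -> counters=[2,1,0,0,0,0,0,0,1,0,1,0,0,0,0,0,0,0,0,0,0,0,0,0,0,0,0,0,1,0,0,1,0,1,0,0,0,0,0,1,0]
Step 4: insert yp at [3, 14, 36] -> counters=[2,1,0,1,0,0,0,0,1,0,1,0,0,0,1,0,0,0,0,0,0,0,0,0,0,0,0,0,1,0,0,1,0,1,0,0,1,0,0,1,0]
Step 5: insert oxc at [6, 15, 31] -> counters=[2,1,0,1,0,0,1,0,1,0,1,0,0,0,1,1,0,0,0,0,0,0,0,0,0,0,0,0,1,0,0,2,0,1,0,0,1,0,0,1,0]
Step 6: insert a at [6, 7, 36] -> counters=[2,1,0,1,0,0,2,1,1,0,1,0,0,0,1,1,0,0,0,0,0,0,0,0,0,0,0,0,1,0,0,2,0,1,0,0,2,0,0,1,0]
Step 7: insert zu at [9, 12, 30] -> counters=[2,1,0,1,0,0,2,1,1,1,1,0,1,0,1,1,0,0,0,0,0,0,0,0,0,0,0,0,1,0,1,2,0,1,0,0,2,0,0,1,0]
Query a: check counters[6]=2 counters[7]=1 counters[36]=2 -> maybe

Answer: maybe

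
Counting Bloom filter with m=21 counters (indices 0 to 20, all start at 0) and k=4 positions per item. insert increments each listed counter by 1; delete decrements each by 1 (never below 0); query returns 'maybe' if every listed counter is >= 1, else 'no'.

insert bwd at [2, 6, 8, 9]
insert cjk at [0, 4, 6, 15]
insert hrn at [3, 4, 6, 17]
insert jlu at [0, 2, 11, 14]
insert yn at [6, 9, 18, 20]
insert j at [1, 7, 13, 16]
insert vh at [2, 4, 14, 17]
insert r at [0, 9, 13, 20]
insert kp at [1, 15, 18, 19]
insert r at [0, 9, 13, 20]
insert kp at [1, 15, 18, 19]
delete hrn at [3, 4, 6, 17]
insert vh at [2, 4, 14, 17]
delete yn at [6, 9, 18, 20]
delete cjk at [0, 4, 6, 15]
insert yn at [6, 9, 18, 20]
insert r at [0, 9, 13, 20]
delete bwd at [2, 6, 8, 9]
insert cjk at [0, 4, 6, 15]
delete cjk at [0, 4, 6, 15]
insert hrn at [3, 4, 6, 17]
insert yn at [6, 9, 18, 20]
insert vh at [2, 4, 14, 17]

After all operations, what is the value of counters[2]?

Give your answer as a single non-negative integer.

Answer: 4

Derivation:
Step 1: insert bwd at [2, 6, 8, 9] -> counters=[0,0,1,0,0,0,1,0,1,1,0,0,0,0,0,0,0,0,0,0,0]
Step 2: insert cjk at [0, 4, 6, 15] -> counters=[1,0,1,0,1,0,2,0,1,1,0,0,0,0,0,1,0,0,0,0,0]
Step 3: insert hrn at [3, 4, 6, 17] -> counters=[1,0,1,1,2,0,3,0,1,1,0,0,0,0,0,1,0,1,0,0,0]
Step 4: insert jlu at [0, 2, 11, 14] -> counters=[2,0,2,1,2,0,3,0,1,1,0,1,0,0,1,1,0,1,0,0,0]
Step 5: insert yn at [6, 9, 18, 20] -> counters=[2,0,2,1,2,0,4,0,1,2,0,1,0,0,1,1,0,1,1,0,1]
Step 6: insert j at [1, 7, 13, 16] -> counters=[2,1,2,1,2,0,4,1,1,2,0,1,0,1,1,1,1,1,1,0,1]
Step 7: insert vh at [2, 4, 14, 17] -> counters=[2,1,3,1,3,0,4,1,1,2,0,1,0,1,2,1,1,2,1,0,1]
Step 8: insert r at [0, 9, 13, 20] -> counters=[3,1,3,1,3,0,4,1,1,3,0,1,0,2,2,1,1,2,1,0,2]
Step 9: insert kp at [1, 15, 18, 19] -> counters=[3,2,3,1,3,0,4,1,1,3,0,1,0,2,2,2,1,2,2,1,2]
Step 10: insert r at [0, 9, 13, 20] -> counters=[4,2,3,1,3,0,4,1,1,4,0,1,0,3,2,2,1,2,2,1,3]
Step 11: insert kp at [1, 15, 18, 19] -> counters=[4,3,3,1,3,0,4,1,1,4,0,1,0,3,2,3,1,2,3,2,3]
Step 12: delete hrn at [3, 4, 6, 17] -> counters=[4,3,3,0,2,0,3,1,1,4,0,1,0,3,2,3,1,1,3,2,3]
Step 13: insert vh at [2, 4, 14, 17] -> counters=[4,3,4,0,3,0,3,1,1,4,0,1,0,3,3,3,1,2,3,2,3]
Step 14: delete yn at [6, 9, 18, 20] -> counters=[4,3,4,0,3,0,2,1,1,3,0,1,0,3,3,3,1,2,2,2,2]
Step 15: delete cjk at [0, 4, 6, 15] -> counters=[3,3,4,0,2,0,1,1,1,3,0,1,0,3,3,2,1,2,2,2,2]
Step 16: insert yn at [6, 9, 18, 20] -> counters=[3,3,4,0,2,0,2,1,1,4,0,1,0,3,3,2,1,2,3,2,3]
Step 17: insert r at [0, 9, 13, 20] -> counters=[4,3,4,0,2,0,2,1,1,5,0,1,0,4,3,2,1,2,3,2,4]
Step 18: delete bwd at [2, 6, 8, 9] -> counters=[4,3,3,0,2,0,1,1,0,4,0,1,0,4,3,2,1,2,3,2,4]
Step 19: insert cjk at [0, 4, 6, 15] -> counters=[5,3,3,0,3,0,2,1,0,4,0,1,0,4,3,3,1,2,3,2,4]
Step 20: delete cjk at [0, 4, 6, 15] -> counters=[4,3,3,0,2,0,1,1,0,4,0,1,0,4,3,2,1,2,3,2,4]
Step 21: insert hrn at [3, 4, 6, 17] -> counters=[4,3,3,1,3,0,2,1,0,4,0,1,0,4,3,2,1,3,3,2,4]
Step 22: insert yn at [6, 9, 18, 20] -> counters=[4,3,3,1,3,0,3,1,0,5,0,1,0,4,3,2,1,3,4,2,5]
Step 23: insert vh at [2, 4, 14, 17] -> counters=[4,3,4,1,4,0,3,1,0,5,0,1,0,4,4,2,1,4,4,2,5]
Final counters=[4,3,4,1,4,0,3,1,0,5,0,1,0,4,4,2,1,4,4,2,5] -> counters[2]=4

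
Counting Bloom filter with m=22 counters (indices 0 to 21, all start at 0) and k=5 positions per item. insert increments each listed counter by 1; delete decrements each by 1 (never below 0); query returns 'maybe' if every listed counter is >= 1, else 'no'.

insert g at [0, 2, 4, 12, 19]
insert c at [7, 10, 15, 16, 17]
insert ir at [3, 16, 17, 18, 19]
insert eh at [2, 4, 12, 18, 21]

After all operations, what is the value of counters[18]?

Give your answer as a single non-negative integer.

Answer: 2

Derivation:
Step 1: insert g at [0, 2, 4, 12, 19] -> counters=[1,0,1,0,1,0,0,0,0,0,0,0,1,0,0,0,0,0,0,1,0,0]
Step 2: insert c at [7, 10, 15, 16, 17] -> counters=[1,0,1,0,1,0,0,1,0,0,1,0,1,0,0,1,1,1,0,1,0,0]
Step 3: insert ir at [3, 16, 17, 18, 19] -> counters=[1,0,1,1,1,0,0,1,0,0,1,0,1,0,0,1,2,2,1,2,0,0]
Step 4: insert eh at [2, 4, 12, 18, 21] -> counters=[1,0,2,1,2,0,0,1,0,0,1,0,2,0,0,1,2,2,2,2,0,1]
Final counters=[1,0,2,1,2,0,0,1,0,0,1,0,2,0,0,1,2,2,2,2,0,1] -> counters[18]=2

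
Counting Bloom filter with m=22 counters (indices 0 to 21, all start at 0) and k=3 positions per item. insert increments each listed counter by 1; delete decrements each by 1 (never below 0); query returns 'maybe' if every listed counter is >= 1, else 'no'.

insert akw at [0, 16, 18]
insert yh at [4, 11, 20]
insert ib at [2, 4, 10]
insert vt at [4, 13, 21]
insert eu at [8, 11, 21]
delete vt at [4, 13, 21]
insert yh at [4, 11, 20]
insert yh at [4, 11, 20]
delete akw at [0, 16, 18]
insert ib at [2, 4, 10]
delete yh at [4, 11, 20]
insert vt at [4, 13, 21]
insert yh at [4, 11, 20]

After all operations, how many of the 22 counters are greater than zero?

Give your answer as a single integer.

Step 1: insert akw at [0, 16, 18] -> counters=[1,0,0,0,0,0,0,0,0,0,0,0,0,0,0,0,1,0,1,0,0,0]
Step 2: insert yh at [4, 11, 20] -> counters=[1,0,0,0,1,0,0,0,0,0,0,1,0,0,0,0,1,0,1,0,1,0]
Step 3: insert ib at [2, 4, 10] -> counters=[1,0,1,0,2,0,0,0,0,0,1,1,0,0,0,0,1,0,1,0,1,0]
Step 4: insert vt at [4, 13, 21] -> counters=[1,0,1,0,3,0,0,0,0,0,1,1,0,1,0,0,1,0,1,0,1,1]
Step 5: insert eu at [8, 11, 21] -> counters=[1,0,1,0,3,0,0,0,1,0,1,2,0,1,0,0,1,0,1,0,1,2]
Step 6: delete vt at [4, 13, 21] -> counters=[1,0,1,0,2,0,0,0,1,0,1,2,0,0,0,0,1,0,1,0,1,1]
Step 7: insert yh at [4, 11, 20] -> counters=[1,0,1,0,3,0,0,0,1,0,1,3,0,0,0,0,1,0,1,0,2,1]
Step 8: insert yh at [4, 11, 20] -> counters=[1,0,1,0,4,0,0,0,1,0,1,4,0,0,0,0,1,0,1,0,3,1]
Step 9: delete akw at [0, 16, 18] -> counters=[0,0,1,0,4,0,0,0,1,0,1,4,0,0,0,0,0,0,0,0,3,1]
Step 10: insert ib at [2, 4, 10] -> counters=[0,0,2,0,5,0,0,0,1,0,2,4,0,0,0,0,0,0,0,0,3,1]
Step 11: delete yh at [4, 11, 20] -> counters=[0,0,2,0,4,0,0,0,1,0,2,3,0,0,0,0,0,0,0,0,2,1]
Step 12: insert vt at [4, 13, 21] -> counters=[0,0,2,0,5,0,0,0,1,0,2,3,0,1,0,0,0,0,0,0,2,2]
Step 13: insert yh at [4, 11, 20] -> counters=[0,0,2,0,6,0,0,0,1,0,2,4,0,1,0,0,0,0,0,0,3,2]
Final counters=[0,0,2,0,6,0,0,0,1,0,2,4,0,1,0,0,0,0,0,0,3,2] -> 8 nonzero

Answer: 8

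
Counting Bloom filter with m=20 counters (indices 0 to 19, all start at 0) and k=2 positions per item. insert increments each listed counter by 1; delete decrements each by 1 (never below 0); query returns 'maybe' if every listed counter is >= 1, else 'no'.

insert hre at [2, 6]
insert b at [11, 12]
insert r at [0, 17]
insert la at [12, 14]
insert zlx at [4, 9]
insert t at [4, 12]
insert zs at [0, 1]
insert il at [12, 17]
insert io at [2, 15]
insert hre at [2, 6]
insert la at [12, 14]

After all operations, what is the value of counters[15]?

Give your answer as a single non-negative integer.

Answer: 1

Derivation:
Step 1: insert hre at [2, 6] -> counters=[0,0,1,0,0,0,1,0,0,0,0,0,0,0,0,0,0,0,0,0]
Step 2: insert b at [11, 12] -> counters=[0,0,1,0,0,0,1,0,0,0,0,1,1,0,0,0,0,0,0,0]
Step 3: insert r at [0, 17] -> counters=[1,0,1,0,0,0,1,0,0,0,0,1,1,0,0,0,0,1,0,0]
Step 4: insert la at [12, 14] -> counters=[1,0,1,0,0,0,1,0,0,0,0,1,2,0,1,0,0,1,0,0]
Step 5: insert zlx at [4, 9] -> counters=[1,0,1,0,1,0,1,0,0,1,0,1,2,0,1,0,0,1,0,0]
Step 6: insert t at [4, 12] -> counters=[1,0,1,0,2,0,1,0,0,1,0,1,3,0,1,0,0,1,0,0]
Step 7: insert zs at [0, 1] -> counters=[2,1,1,0,2,0,1,0,0,1,0,1,3,0,1,0,0,1,0,0]
Step 8: insert il at [12, 17] -> counters=[2,1,1,0,2,0,1,0,0,1,0,1,4,0,1,0,0,2,0,0]
Step 9: insert io at [2, 15] -> counters=[2,1,2,0,2,0,1,0,0,1,0,1,4,0,1,1,0,2,0,0]
Step 10: insert hre at [2, 6] -> counters=[2,1,3,0,2,0,2,0,0,1,0,1,4,0,1,1,0,2,0,0]
Step 11: insert la at [12, 14] -> counters=[2,1,3,0,2,0,2,0,0,1,0,1,5,0,2,1,0,2,0,0]
Final counters=[2,1,3,0,2,0,2,0,0,1,0,1,5,0,2,1,0,2,0,0] -> counters[15]=1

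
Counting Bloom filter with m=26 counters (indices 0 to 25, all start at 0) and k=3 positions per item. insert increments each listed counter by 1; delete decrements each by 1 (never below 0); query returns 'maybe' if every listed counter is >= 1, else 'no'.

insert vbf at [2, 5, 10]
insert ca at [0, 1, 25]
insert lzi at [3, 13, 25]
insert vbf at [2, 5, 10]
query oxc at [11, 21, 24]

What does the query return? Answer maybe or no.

Step 1: insert vbf at [2, 5, 10] -> counters=[0,0,1,0,0,1,0,0,0,0,1,0,0,0,0,0,0,0,0,0,0,0,0,0,0,0]
Step 2: insert ca at [0, 1, 25] -> counters=[1,1,1,0,0,1,0,0,0,0,1,0,0,0,0,0,0,0,0,0,0,0,0,0,0,1]
Step 3: insert lzi at [3, 13, 25] -> counters=[1,1,1,1,0,1,0,0,0,0,1,0,0,1,0,0,0,0,0,0,0,0,0,0,0,2]
Step 4: insert vbf at [2, 5, 10] -> counters=[1,1,2,1,0,2,0,0,0,0,2,0,0,1,0,0,0,0,0,0,0,0,0,0,0,2]
Query oxc: check counters[11]=0 counters[21]=0 counters[24]=0 -> no

Answer: no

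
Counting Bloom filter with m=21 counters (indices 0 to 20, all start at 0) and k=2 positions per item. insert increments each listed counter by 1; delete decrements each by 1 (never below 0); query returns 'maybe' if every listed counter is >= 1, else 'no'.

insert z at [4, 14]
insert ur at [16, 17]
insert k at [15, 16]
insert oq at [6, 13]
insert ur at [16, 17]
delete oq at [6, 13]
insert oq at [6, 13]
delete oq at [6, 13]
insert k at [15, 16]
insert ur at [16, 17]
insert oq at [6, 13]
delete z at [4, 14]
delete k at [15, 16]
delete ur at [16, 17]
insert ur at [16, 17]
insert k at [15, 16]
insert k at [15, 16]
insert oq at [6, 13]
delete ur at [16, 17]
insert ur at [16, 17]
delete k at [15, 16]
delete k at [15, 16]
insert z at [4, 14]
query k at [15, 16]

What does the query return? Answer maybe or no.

Answer: maybe

Derivation:
Step 1: insert z at [4, 14] -> counters=[0,0,0,0,1,0,0,0,0,0,0,0,0,0,1,0,0,0,0,0,0]
Step 2: insert ur at [16, 17] -> counters=[0,0,0,0,1,0,0,0,0,0,0,0,0,0,1,0,1,1,0,0,0]
Step 3: insert k at [15, 16] -> counters=[0,0,0,0,1,0,0,0,0,0,0,0,0,0,1,1,2,1,0,0,0]
Step 4: insert oq at [6, 13] -> counters=[0,0,0,0,1,0,1,0,0,0,0,0,0,1,1,1,2,1,0,0,0]
Step 5: insert ur at [16, 17] -> counters=[0,0,0,0,1,0,1,0,0,0,0,0,0,1,1,1,3,2,0,0,0]
Step 6: delete oq at [6, 13] -> counters=[0,0,0,0,1,0,0,0,0,0,0,0,0,0,1,1,3,2,0,0,0]
Step 7: insert oq at [6, 13] -> counters=[0,0,0,0,1,0,1,0,0,0,0,0,0,1,1,1,3,2,0,0,0]
Step 8: delete oq at [6, 13] -> counters=[0,0,0,0,1,0,0,0,0,0,0,0,0,0,1,1,3,2,0,0,0]
Step 9: insert k at [15, 16] -> counters=[0,0,0,0,1,0,0,0,0,0,0,0,0,0,1,2,4,2,0,0,0]
Step 10: insert ur at [16, 17] -> counters=[0,0,0,0,1,0,0,0,0,0,0,0,0,0,1,2,5,3,0,0,0]
Step 11: insert oq at [6, 13] -> counters=[0,0,0,0,1,0,1,0,0,0,0,0,0,1,1,2,5,3,0,0,0]
Step 12: delete z at [4, 14] -> counters=[0,0,0,0,0,0,1,0,0,0,0,0,0,1,0,2,5,3,0,0,0]
Step 13: delete k at [15, 16] -> counters=[0,0,0,0,0,0,1,0,0,0,0,0,0,1,0,1,4,3,0,0,0]
Step 14: delete ur at [16, 17] -> counters=[0,0,0,0,0,0,1,0,0,0,0,0,0,1,0,1,3,2,0,0,0]
Step 15: insert ur at [16, 17] -> counters=[0,0,0,0,0,0,1,0,0,0,0,0,0,1,0,1,4,3,0,0,0]
Step 16: insert k at [15, 16] -> counters=[0,0,0,0,0,0,1,0,0,0,0,0,0,1,0,2,5,3,0,0,0]
Step 17: insert k at [15, 16] -> counters=[0,0,0,0,0,0,1,0,0,0,0,0,0,1,0,3,6,3,0,0,0]
Step 18: insert oq at [6, 13] -> counters=[0,0,0,0,0,0,2,0,0,0,0,0,0,2,0,3,6,3,0,0,0]
Step 19: delete ur at [16, 17] -> counters=[0,0,0,0,0,0,2,0,0,0,0,0,0,2,0,3,5,2,0,0,0]
Step 20: insert ur at [16, 17] -> counters=[0,0,0,0,0,0,2,0,0,0,0,0,0,2,0,3,6,3,0,0,0]
Step 21: delete k at [15, 16] -> counters=[0,0,0,0,0,0,2,0,0,0,0,0,0,2,0,2,5,3,0,0,0]
Step 22: delete k at [15, 16] -> counters=[0,0,0,0,0,0,2,0,0,0,0,0,0,2,0,1,4,3,0,0,0]
Step 23: insert z at [4, 14] -> counters=[0,0,0,0,1,0,2,0,0,0,0,0,0,2,1,1,4,3,0,0,0]
Query k: check counters[15]=1 counters[16]=4 -> maybe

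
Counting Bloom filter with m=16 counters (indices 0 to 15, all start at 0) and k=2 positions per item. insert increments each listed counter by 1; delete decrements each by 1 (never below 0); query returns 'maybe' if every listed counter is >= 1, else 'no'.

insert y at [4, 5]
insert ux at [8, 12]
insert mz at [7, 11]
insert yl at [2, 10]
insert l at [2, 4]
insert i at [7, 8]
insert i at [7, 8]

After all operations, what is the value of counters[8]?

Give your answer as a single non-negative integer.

Answer: 3

Derivation:
Step 1: insert y at [4, 5] -> counters=[0,0,0,0,1,1,0,0,0,0,0,0,0,0,0,0]
Step 2: insert ux at [8, 12] -> counters=[0,0,0,0,1,1,0,0,1,0,0,0,1,0,0,0]
Step 3: insert mz at [7, 11] -> counters=[0,0,0,0,1,1,0,1,1,0,0,1,1,0,0,0]
Step 4: insert yl at [2, 10] -> counters=[0,0,1,0,1,1,0,1,1,0,1,1,1,0,0,0]
Step 5: insert l at [2, 4] -> counters=[0,0,2,0,2,1,0,1,1,0,1,1,1,0,0,0]
Step 6: insert i at [7, 8] -> counters=[0,0,2,0,2,1,0,2,2,0,1,1,1,0,0,0]
Step 7: insert i at [7, 8] -> counters=[0,0,2,0,2,1,0,3,3,0,1,1,1,0,0,0]
Final counters=[0,0,2,0,2,1,0,3,3,0,1,1,1,0,0,0] -> counters[8]=3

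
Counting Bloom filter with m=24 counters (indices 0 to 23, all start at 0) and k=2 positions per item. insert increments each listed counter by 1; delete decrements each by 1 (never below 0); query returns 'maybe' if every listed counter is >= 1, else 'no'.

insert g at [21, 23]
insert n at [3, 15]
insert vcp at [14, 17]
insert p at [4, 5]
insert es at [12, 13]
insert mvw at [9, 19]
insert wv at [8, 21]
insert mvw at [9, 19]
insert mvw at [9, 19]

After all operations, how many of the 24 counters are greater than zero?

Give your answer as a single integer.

Step 1: insert g at [21, 23] -> counters=[0,0,0,0,0,0,0,0,0,0,0,0,0,0,0,0,0,0,0,0,0,1,0,1]
Step 2: insert n at [3, 15] -> counters=[0,0,0,1,0,0,0,0,0,0,0,0,0,0,0,1,0,0,0,0,0,1,0,1]
Step 3: insert vcp at [14, 17] -> counters=[0,0,0,1,0,0,0,0,0,0,0,0,0,0,1,1,0,1,0,0,0,1,0,1]
Step 4: insert p at [4, 5] -> counters=[0,0,0,1,1,1,0,0,0,0,0,0,0,0,1,1,0,1,0,0,0,1,0,1]
Step 5: insert es at [12, 13] -> counters=[0,0,0,1,1,1,0,0,0,0,0,0,1,1,1,1,0,1,0,0,0,1,0,1]
Step 6: insert mvw at [9, 19] -> counters=[0,0,0,1,1,1,0,0,0,1,0,0,1,1,1,1,0,1,0,1,0,1,0,1]
Step 7: insert wv at [8, 21] -> counters=[0,0,0,1,1,1,0,0,1,1,0,0,1,1,1,1,0,1,0,1,0,2,0,1]
Step 8: insert mvw at [9, 19] -> counters=[0,0,0,1,1,1,0,0,1,2,0,0,1,1,1,1,0,1,0,2,0,2,0,1]
Step 9: insert mvw at [9, 19] -> counters=[0,0,0,1,1,1,0,0,1,3,0,0,1,1,1,1,0,1,0,3,0,2,0,1]
Final counters=[0,0,0,1,1,1,0,0,1,3,0,0,1,1,1,1,0,1,0,3,0,2,0,1] -> 13 nonzero

Answer: 13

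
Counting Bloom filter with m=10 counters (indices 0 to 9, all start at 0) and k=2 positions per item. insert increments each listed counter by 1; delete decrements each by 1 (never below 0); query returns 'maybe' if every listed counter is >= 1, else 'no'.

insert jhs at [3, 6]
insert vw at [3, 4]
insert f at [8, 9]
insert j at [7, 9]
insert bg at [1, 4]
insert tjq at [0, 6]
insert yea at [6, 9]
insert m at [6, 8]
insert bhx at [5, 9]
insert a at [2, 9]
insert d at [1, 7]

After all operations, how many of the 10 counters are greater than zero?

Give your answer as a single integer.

Answer: 10

Derivation:
Step 1: insert jhs at [3, 6] -> counters=[0,0,0,1,0,0,1,0,0,0]
Step 2: insert vw at [3, 4] -> counters=[0,0,0,2,1,0,1,0,0,0]
Step 3: insert f at [8, 9] -> counters=[0,0,0,2,1,0,1,0,1,1]
Step 4: insert j at [7, 9] -> counters=[0,0,0,2,1,0,1,1,1,2]
Step 5: insert bg at [1, 4] -> counters=[0,1,0,2,2,0,1,1,1,2]
Step 6: insert tjq at [0, 6] -> counters=[1,1,0,2,2,0,2,1,1,2]
Step 7: insert yea at [6, 9] -> counters=[1,1,0,2,2,0,3,1,1,3]
Step 8: insert m at [6, 8] -> counters=[1,1,0,2,2,0,4,1,2,3]
Step 9: insert bhx at [5, 9] -> counters=[1,1,0,2,2,1,4,1,2,4]
Step 10: insert a at [2, 9] -> counters=[1,1,1,2,2,1,4,1,2,5]
Step 11: insert d at [1, 7] -> counters=[1,2,1,2,2,1,4,2,2,5]
Final counters=[1,2,1,2,2,1,4,2,2,5] -> 10 nonzero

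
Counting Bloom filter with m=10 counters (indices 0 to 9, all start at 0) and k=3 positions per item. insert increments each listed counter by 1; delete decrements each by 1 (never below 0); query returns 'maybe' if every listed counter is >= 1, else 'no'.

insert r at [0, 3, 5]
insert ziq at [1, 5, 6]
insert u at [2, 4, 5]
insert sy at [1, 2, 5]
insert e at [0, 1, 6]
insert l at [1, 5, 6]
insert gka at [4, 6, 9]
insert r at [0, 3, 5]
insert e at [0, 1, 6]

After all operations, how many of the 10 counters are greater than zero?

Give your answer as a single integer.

Answer: 8

Derivation:
Step 1: insert r at [0, 3, 5] -> counters=[1,0,0,1,0,1,0,0,0,0]
Step 2: insert ziq at [1, 5, 6] -> counters=[1,1,0,1,0,2,1,0,0,0]
Step 3: insert u at [2, 4, 5] -> counters=[1,1,1,1,1,3,1,0,0,0]
Step 4: insert sy at [1, 2, 5] -> counters=[1,2,2,1,1,4,1,0,0,0]
Step 5: insert e at [0, 1, 6] -> counters=[2,3,2,1,1,4,2,0,0,0]
Step 6: insert l at [1, 5, 6] -> counters=[2,4,2,1,1,5,3,0,0,0]
Step 7: insert gka at [4, 6, 9] -> counters=[2,4,2,1,2,5,4,0,0,1]
Step 8: insert r at [0, 3, 5] -> counters=[3,4,2,2,2,6,4,0,0,1]
Step 9: insert e at [0, 1, 6] -> counters=[4,5,2,2,2,6,5,0,0,1]
Final counters=[4,5,2,2,2,6,5,0,0,1] -> 8 nonzero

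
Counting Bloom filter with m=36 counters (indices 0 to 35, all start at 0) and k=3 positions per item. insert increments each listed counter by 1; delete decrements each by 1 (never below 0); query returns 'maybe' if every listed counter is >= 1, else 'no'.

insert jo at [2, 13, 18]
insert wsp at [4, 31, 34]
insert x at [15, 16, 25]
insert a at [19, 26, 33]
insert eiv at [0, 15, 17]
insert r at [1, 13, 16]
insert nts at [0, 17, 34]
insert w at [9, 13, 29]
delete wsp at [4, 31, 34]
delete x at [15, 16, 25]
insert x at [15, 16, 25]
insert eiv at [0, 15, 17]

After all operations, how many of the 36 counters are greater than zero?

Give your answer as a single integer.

Step 1: insert jo at [2, 13, 18] -> counters=[0,0,1,0,0,0,0,0,0,0,0,0,0,1,0,0,0,0,1,0,0,0,0,0,0,0,0,0,0,0,0,0,0,0,0,0]
Step 2: insert wsp at [4, 31, 34] -> counters=[0,0,1,0,1,0,0,0,0,0,0,0,0,1,0,0,0,0,1,0,0,0,0,0,0,0,0,0,0,0,0,1,0,0,1,0]
Step 3: insert x at [15, 16, 25] -> counters=[0,0,1,0,1,0,0,0,0,0,0,0,0,1,0,1,1,0,1,0,0,0,0,0,0,1,0,0,0,0,0,1,0,0,1,0]
Step 4: insert a at [19, 26, 33] -> counters=[0,0,1,0,1,0,0,0,0,0,0,0,0,1,0,1,1,0,1,1,0,0,0,0,0,1,1,0,0,0,0,1,0,1,1,0]
Step 5: insert eiv at [0, 15, 17] -> counters=[1,0,1,0,1,0,0,0,0,0,0,0,0,1,0,2,1,1,1,1,0,0,0,0,0,1,1,0,0,0,0,1,0,1,1,0]
Step 6: insert r at [1, 13, 16] -> counters=[1,1,1,0,1,0,0,0,0,0,0,0,0,2,0,2,2,1,1,1,0,0,0,0,0,1,1,0,0,0,0,1,0,1,1,0]
Step 7: insert nts at [0, 17, 34] -> counters=[2,1,1,0,1,0,0,0,0,0,0,0,0,2,0,2,2,2,1,1,0,0,0,0,0,1,1,0,0,0,0,1,0,1,2,0]
Step 8: insert w at [9, 13, 29] -> counters=[2,1,1,0,1,0,0,0,0,1,0,0,0,3,0,2,2,2,1,1,0,0,0,0,0,1,1,0,0,1,0,1,0,1,2,0]
Step 9: delete wsp at [4, 31, 34] -> counters=[2,1,1,0,0,0,0,0,0,1,0,0,0,3,0,2,2,2,1,1,0,0,0,0,0,1,1,0,0,1,0,0,0,1,1,0]
Step 10: delete x at [15, 16, 25] -> counters=[2,1,1,0,0,0,0,0,0,1,0,0,0,3,0,1,1,2,1,1,0,0,0,0,0,0,1,0,0,1,0,0,0,1,1,0]
Step 11: insert x at [15, 16, 25] -> counters=[2,1,1,0,0,0,0,0,0,1,0,0,0,3,0,2,2,2,1,1,0,0,0,0,0,1,1,0,0,1,0,0,0,1,1,0]
Step 12: insert eiv at [0, 15, 17] -> counters=[3,1,1,0,0,0,0,0,0,1,0,0,0,3,0,3,2,3,1,1,0,0,0,0,0,1,1,0,0,1,0,0,0,1,1,0]
Final counters=[3,1,1,0,0,0,0,0,0,1,0,0,0,3,0,3,2,3,1,1,0,0,0,0,0,1,1,0,0,1,0,0,0,1,1,0] -> 15 nonzero

Answer: 15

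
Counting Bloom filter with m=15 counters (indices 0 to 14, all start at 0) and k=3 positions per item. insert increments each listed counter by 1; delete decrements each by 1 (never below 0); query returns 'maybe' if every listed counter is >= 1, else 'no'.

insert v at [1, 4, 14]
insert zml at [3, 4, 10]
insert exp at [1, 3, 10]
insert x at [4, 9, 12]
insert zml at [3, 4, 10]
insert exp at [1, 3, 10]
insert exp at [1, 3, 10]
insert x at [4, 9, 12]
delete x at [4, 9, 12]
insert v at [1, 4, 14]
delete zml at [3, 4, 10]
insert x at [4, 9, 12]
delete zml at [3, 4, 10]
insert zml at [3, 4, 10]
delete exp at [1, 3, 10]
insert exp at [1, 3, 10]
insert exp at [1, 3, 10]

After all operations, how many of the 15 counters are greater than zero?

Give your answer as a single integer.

Step 1: insert v at [1, 4, 14] -> counters=[0,1,0,0,1,0,0,0,0,0,0,0,0,0,1]
Step 2: insert zml at [3, 4, 10] -> counters=[0,1,0,1,2,0,0,0,0,0,1,0,0,0,1]
Step 3: insert exp at [1, 3, 10] -> counters=[0,2,0,2,2,0,0,0,0,0,2,0,0,0,1]
Step 4: insert x at [4, 9, 12] -> counters=[0,2,0,2,3,0,0,0,0,1,2,0,1,0,1]
Step 5: insert zml at [3, 4, 10] -> counters=[0,2,0,3,4,0,0,0,0,1,3,0,1,0,1]
Step 6: insert exp at [1, 3, 10] -> counters=[0,3,0,4,4,0,0,0,0,1,4,0,1,0,1]
Step 7: insert exp at [1, 3, 10] -> counters=[0,4,0,5,4,0,0,0,0,1,5,0,1,0,1]
Step 8: insert x at [4, 9, 12] -> counters=[0,4,0,5,5,0,0,0,0,2,5,0,2,0,1]
Step 9: delete x at [4, 9, 12] -> counters=[0,4,0,5,4,0,0,0,0,1,5,0,1,0,1]
Step 10: insert v at [1, 4, 14] -> counters=[0,5,0,5,5,0,0,0,0,1,5,0,1,0,2]
Step 11: delete zml at [3, 4, 10] -> counters=[0,5,0,4,4,0,0,0,0,1,4,0,1,0,2]
Step 12: insert x at [4, 9, 12] -> counters=[0,5,0,4,5,0,0,0,0,2,4,0,2,0,2]
Step 13: delete zml at [3, 4, 10] -> counters=[0,5,0,3,4,0,0,0,0,2,3,0,2,0,2]
Step 14: insert zml at [3, 4, 10] -> counters=[0,5,0,4,5,0,0,0,0,2,4,0,2,0,2]
Step 15: delete exp at [1, 3, 10] -> counters=[0,4,0,3,5,0,0,0,0,2,3,0,2,0,2]
Step 16: insert exp at [1, 3, 10] -> counters=[0,5,0,4,5,0,0,0,0,2,4,0,2,0,2]
Step 17: insert exp at [1, 3, 10] -> counters=[0,6,0,5,5,0,0,0,0,2,5,0,2,0,2]
Final counters=[0,6,0,5,5,0,0,0,0,2,5,0,2,0,2] -> 7 nonzero

Answer: 7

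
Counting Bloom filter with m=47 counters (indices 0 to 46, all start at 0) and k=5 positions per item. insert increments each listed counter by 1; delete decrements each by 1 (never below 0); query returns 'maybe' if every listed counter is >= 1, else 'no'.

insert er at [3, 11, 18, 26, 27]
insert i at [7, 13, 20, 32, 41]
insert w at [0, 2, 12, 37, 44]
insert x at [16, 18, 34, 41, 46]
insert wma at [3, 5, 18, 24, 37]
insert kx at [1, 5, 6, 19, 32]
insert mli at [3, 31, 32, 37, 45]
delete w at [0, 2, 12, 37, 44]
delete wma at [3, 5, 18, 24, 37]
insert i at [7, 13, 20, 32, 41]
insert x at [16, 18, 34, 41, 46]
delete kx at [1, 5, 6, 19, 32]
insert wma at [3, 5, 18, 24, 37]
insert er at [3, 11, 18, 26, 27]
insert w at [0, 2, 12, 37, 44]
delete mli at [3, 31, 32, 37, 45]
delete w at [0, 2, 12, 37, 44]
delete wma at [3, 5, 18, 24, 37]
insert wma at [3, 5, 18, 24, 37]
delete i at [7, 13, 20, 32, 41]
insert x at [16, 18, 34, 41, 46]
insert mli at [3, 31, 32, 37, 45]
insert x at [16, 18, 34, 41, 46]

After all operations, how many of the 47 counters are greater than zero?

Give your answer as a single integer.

Step 1: insert er at [3, 11, 18, 26, 27] -> counters=[0,0,0,1,0,0,0,0,0,0,0,1,0,0,0,0,0,0,1,0,0,0,0,0,0,0,1,1,0,0,0,0,0,0,0,0,0,0,0,0,0,0,0,0,0,0,0]
Step 2: insert i at [7, 13, 20, 32, 41] -> counters=[0,0,0,1,0,0,0,1,0,0,0,1,0,1,0,0,0,0,1,0,1,0,0,0,0,0,1,1,0,0,0,0,1,0,0,0,0,0,0,0,0,1,0,0,0,0,0]
Step 3: insert w at [0, 2, 12, 37, 44] -> counters=[1,0,1,1,0,0,0,1,0,0,0,1,1,1,0,0,0,0,1,0,1,0,0,0,0,0,1,1,0,0,0,0,1,0,0,0,0,1,0,0,0,1,0,0,1,0,0]
Step 4: insert x at [16, 18, 34, 41, 46] -> counters=[1,0,1,1,0,0,0,1,0,0,0,1,1,1,0,0,1,0,2,0,1,0,0,0,0,0,1,1,0,0,0,0,1,0,1,0,0,1,0,0,0,2,0,0,1,0,1]
Step 5: insert wma at [3, 5, 18, 24, 37] -> counters=[1,0,1,2,0,1,0,1,0,0,0,1,1,1,0,0,1,0,3,0,1,0,0,0,1,0,1,1,0,0,0,0,1,0,1,0,0,2,0,0,0,2,0,0,1,0,1]
Step 6: insert kx at [1, 5, 6, 19, 32] -> counters=[1,1,1,2,0,2,1,1,0,0,0,1,1,1,0,0,1,0,3,1,1,0,0,0,1,0,1,1,0,0,0,0,2,0,1,0,0,2,0,0,0,2,0,0,1,0,1]
Step 7: insert mli at [3, 31, 32, 37, 45] -> counters=[1,1,1,3,0,2,1,1,0,0,0,1,1,1,0,0,1,0,3,1,1,0,0,0,1,0,1,1,0,0,0,1,3,0,1,0,0,3,0,0,0,2,0,0,1,1,1]
Step 8: delete w at [0, 2, 12, 37, 44] -> counters=[0,1,0,3,0,2,1,1,0,0,0,1,0,1,0,0,1,0,3,1,1,0,0,0,1,0,1,1,0,0,0,1,3,0,1,0,0,2,0,0,0,2,0,0,0,1,1]
Step 9: delete wma at [3, 5, 18, 24, 37] -> counters=[0,1,0,2,0,1,1,1,0,0,0,1,0,1,0,0,1,0,2,1,1,0,0,0,0,0,1,1,0,0,0,1,3,0,1,0,0,1,0,0,0,2,0,0,0,1,1]
Step 10: insert i at [7, 13, 20, 32, 41] -> counters=[0,1,0,2,0,1,1,2,0,0,0,1,0,2,0,0,1,0,2,1,2,0,0,0,0,0,1,1,0,0,0,1,4,0,1,0,0,1,0,0,0,3,0,0,0,1,1]
Step 11: insert x at [16, 18, 34, 41, 46] -> counters=[0,1,0,2,0,1,1,2,0,0,0,1,0,2,0,0,2,0,3,1,2,0,0,0,0,0,1,1,0,0,0,1,4,0,2,0,0,1,0,0,0,4,0,0,0,1,2]
Step 12: delete kx at [1, 5, 6, 19, 32] -> counters=[0,0,0,2,0,0,0,2,0,0,0,1,0,2,0,0,2,0,3,0,2,0,0,0,0,0,1,1,0,0,0,1,3,0,2,0,0,1,0,0,0,4,0,0,0,1,2]
Step 13: insert wma at [3, 5, 18, 24, 37] -> counters=[0,0,0,3,0,1,0,2,0,0,0,1,0,2,0,0,2,0,4,0,2,0,0,0,1,0,1,1,0,0,0,1,3,0,2,0,0,2,0,0,0,4,0,0,0,1,2]
Step 14: insert er at [3, 11, 18, 26, 27] -> counters=[0,0,0,4,0,1,0,2,0,0,0,2,0,2,0,0,2,0,5,0,2,0,0,0,1,0,2,2,0,0,0,1,3,0,2,0,0,2,0,0,0,4,0,0,0,1,2]
Step 15: insert w at [0, 2, 12, 37, 44] -> counters=[1,0,1,4,0,1,0,2,0,0,0,2,1,2,0,0,2,0,5,0,2,0,0,0,1,0,2,2,0,0,0,1,3,0,2,0,0,3,0,0,0,4,0,0,1,1,2]
Step 16: delete mli at [3, 31, 32, 37, 45] -> counters=[1,0,1,3,0,1,0,2,0,0,0,2,1,2,0,0,2,0,5,0,2,0,0,0,1,0,2,2,0,0,0,0,2,0,2,0,0,2,0,0,0,4,0,0,1,0,2]
Step 17: delete w at [0, 2, 12, 37, 44] -> counters=[0,0,0,3,0,1,0,2,0,0,0,2,0,2,0,0,2,0,5,0,2,0,0,0,1,0,2,2,0,0,0,0,2,0,2,0,0,1,0,0,0,4,0,0,0,0,2]
Step 18: delete wma at [3, 5, 18, 24, 37] -> counters=[0,0,0,2,0,0,0,2,0,0,0,2,0,2,0,0,2,0,4,0,2,0,0,0,0,0,2,2,0,0,0,0,2,0,2,0,0,0,0,0,0,4,0,0,0,0,2]
Step 19: insert wma at [3, 5, 18, 24, 37] -> counters=[0,0,0,3,0,1,0,2,0,0,0,2,0,2,0,0,2,0,5,0,2,0,0,0,1,0,2,2,0,0,0,0,2,0,2,0,0,1,0,0,0,4,0,0,0,0,2]
Step 20: delete i at [7, 13, 20, 32, 41] -> counters=[0,0,0,3,0,1,0,1,0,0,0,2,0,1,0,0,2,0,5,0,1,0,0,0,1,0,2,2,0,0,0,0,1,0,2,0,0,1,0,0,0,3,0,0,0,0,2]
Step 21: insert x at [16, 18, 34, 41, 46] -> counters=[0,0,0,3,0,1,0,1,0,0,0,2,0,1,0,0,3,0,6,0,1,0,0,0,1,0,2,2,0,0,0,0,1,0,3,0,0,1,0,0,0,4,0,0,0,0,3]
Step 22: insert mli at [3, 31, 32, 37, 45] -> counters=[0,0,0,4,0,1,0,1,0,0,0,2,0,1,0,0,3,0,6,0,1,0,0,0,1,0,2,2,0,0,0,1,2,0,3,0,0,2,0,0,0,4,0,0,0,1,3]
Step 23: insert x at [16, 18, 34, 41, 46] -> counters=[0,0,0,4,0,1,0,1,0,0,0,2,0,1,0,0,4,0,7,0,1,0,0,0,1,0,2,2,0,0,0,1,2,0,4,0,0,2,0,0,0,5,0,0,0,1,4]
Final counters=[0,0,0,4,0,1,0,1,0,0,0,2,0,1,0,0,4,0,7,0,1,0,0,0,1,0,2,2,0,0,0,1,2,0,4,0,0,2,0,0,0,5,0,0,0,1,4] -> 18 nonzero

Answer: 18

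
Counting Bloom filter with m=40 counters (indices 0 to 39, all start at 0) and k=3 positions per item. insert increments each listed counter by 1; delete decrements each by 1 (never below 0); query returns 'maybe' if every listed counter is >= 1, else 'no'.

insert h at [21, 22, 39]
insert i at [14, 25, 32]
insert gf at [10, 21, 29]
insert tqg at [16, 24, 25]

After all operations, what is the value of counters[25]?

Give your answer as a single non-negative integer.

Answer: 2

Derivation:
Step 1: insert h at [21, 22, 39] -> counters=[0,0,0,0,0,0,0,0,0,0,0,0,0,0,0,0,0,0,0,0,0,1,1,0,0,0,0,0,0,0,0,0,0,0,0,0,0,0,0,1]
Step 2: insert i at [14, 25, 32] -> counters=[0,0,0,0,0,0,0,0,0,0,0,0,0,0,1,0,0,0,0,0,0,1,1,0,0,1,0,0,0,0,0,0,1,0,0,0,0,0,0,1]
Step 3: insert gf at [10, 21, 29] -> counters=[0,0,0,0,0,0,0,0,0,0,1,0,0,0,1,0,0,0,0,0,0,2,1,0,0,1,0,0,0,1,0,0,1,0,0,0,0,0,0,1]
Step 4: insert tqg at [16, 24, 25] -> counters=[0,0,0,0,0,0,0,0,0,0,1,0,0,0,1,0,1,0,0,0,0,2,1,0,1,2,0,0,0,1,0,0,1,0,0,0,0,0,0,1]
Final counters=[0,0,0,0,0,0,0,0,0,0,1,0,0,0,1,0,1,0,0,0,0,2,1,0,1,2,0,0,0,1,0,0,1,0,0,0,0,0,0,1] -> counters[25]=2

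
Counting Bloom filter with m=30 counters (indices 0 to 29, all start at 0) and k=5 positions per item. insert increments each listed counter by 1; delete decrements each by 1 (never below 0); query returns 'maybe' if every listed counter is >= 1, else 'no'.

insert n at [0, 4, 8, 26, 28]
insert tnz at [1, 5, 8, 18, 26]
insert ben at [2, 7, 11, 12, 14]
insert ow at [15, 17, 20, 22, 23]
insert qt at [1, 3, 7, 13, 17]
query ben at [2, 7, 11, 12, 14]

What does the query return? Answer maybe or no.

Step 1: insert n at [0, 4, 8, 26, 28] -> counters=[1,0,0,0,1,0,0,0,1,0,0,0,0,0,0,0,0,0,0,0,0,0,0,0,0,0,1,0,1,0]
Step 2: insert tnz at [1, 5, 8, 18, 26] -> counters=[1,1,0,0,1,1,0,0,2,0,0,0,0,0,0,0,0,0,1,0,0,0,0,0,0,0,2,0,1,0]
Step 3: insert ben at [2, 7, 11, 12, 14] -> counters=[1,1,1,0,1,1,0,1,2,0,0,1,1,0,1,0,0,0,1,0,0,0,0,0,0,0,2,0,1,0]
Step 4: insert ow at [15, 17, 20, 22, 23] -> counters=[1,1,1,0,1,1,0,1,2,0,0,1,1,0,1,1,0,1,1,0,1,0,1,1,0,0,2,0,1,0]
Step 5: insert qt at [1, 3, 7, 13, 17] -> counters=[1,2,1,1,1,1,0,2,2,0,0,1,1,1,1,1,0,2,1,0,1,0,1,1,0,0,2,0,1,0]
Query ben: check counters[2]=1 counters[7]=2 counters[11]=1 counters[12]=1 counters[14]=1 -> maybe

Answer: maybe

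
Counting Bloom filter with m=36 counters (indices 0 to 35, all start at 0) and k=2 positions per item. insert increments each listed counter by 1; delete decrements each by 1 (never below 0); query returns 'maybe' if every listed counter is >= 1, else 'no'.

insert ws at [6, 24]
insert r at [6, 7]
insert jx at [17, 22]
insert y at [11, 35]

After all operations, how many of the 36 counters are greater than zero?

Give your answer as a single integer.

Answer: 7

Derivation:
Step 1: insert ws at [6, 24] -> counters=[0,0,0,0,0,0,1,0,0,0,0,0,0,0,0,0,0,0,0,0,0,0,0,0,1,0,0,0,0,0,0,0,0,0,0,0]
Step 2: insert r at [6, 7] -> counters=[0,0,0,0,0,0,2,1,0,0,0,0,0,0,0,0,0,0,0,0,0,0,0,0,1,0,0,0,0,0,0,0,0,0,0,0]
Step 3: insert jx at [17, 22] -> counters=[0,0,0,0,0,0,2,1,0,0,0,0,0,0,0,0,0,1,0,0,0,0,1,0,1,0,0,0,0,0,0,0,0,0,0,0]
Step 4: insert y at [11, 35] -> counters=[0,0,0,0,0,0,2,1,0,0,0,1,0,0,0,0,0,1,0,0,0,0,1,0,1,0,0,0,0,0,0,0,0,0,0,1]
Final counters=[0,0,0,0,0,0,2,1,0,0,0,1,0,0,0,0,0,1,0,0,0,0,1,0,1,0,0,0,0,0,0,0,0,0,0,1] -> 7 nonzero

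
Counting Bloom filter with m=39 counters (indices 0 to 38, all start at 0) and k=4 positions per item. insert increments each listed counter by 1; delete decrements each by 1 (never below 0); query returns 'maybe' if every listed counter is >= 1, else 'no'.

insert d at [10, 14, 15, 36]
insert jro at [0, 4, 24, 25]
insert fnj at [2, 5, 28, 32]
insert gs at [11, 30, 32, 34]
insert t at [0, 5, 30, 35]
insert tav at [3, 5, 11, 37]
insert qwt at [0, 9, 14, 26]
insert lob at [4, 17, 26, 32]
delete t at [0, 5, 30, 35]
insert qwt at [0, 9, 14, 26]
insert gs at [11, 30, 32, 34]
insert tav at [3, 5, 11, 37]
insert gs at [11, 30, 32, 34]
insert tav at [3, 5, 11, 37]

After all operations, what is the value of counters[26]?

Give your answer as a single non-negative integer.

Step 1: insert d at [10, 14, 15, 36] -> counters=[0,0,0,0,0,0,0,0,0,0,1,0,0,0,1,1,0,0,0,0,0,0,0,0,0,0,0,0,0,0,0,0,0,0,0,0,1,0,0]
Step 2: insert jro at [0, 4, 24, 25] -> counters=[1,0,0,0,1,0,0,0,0,0,1,0,0,0,1,1,0,0,0,0,0,0,0,0,1,1,0,0,0,0,0,0,0,0,0,0,1,0,0]
Step 3: insert fnj at [2, 5, 28, 32] -> counters=[1,0,1,0,1,1,0,0,0,0,1,0,0,0,1,1,0,0,0,0,0,0,0,0,1,1,0,0,1,0,0,0,1,0,0,0,1,0,0]
Step 4: insert gs at [11, 30, 32, 34] -> counters=[1,0,1,0,1,1,0,0,0,0,1,1,0,0,1,1,0,0,0,0,0,0,0,0,1,1,0,0,1,0,1,0,2,0,1,0,1,0,0]
Step 5: insert t at [0, 5, 30, 35] -> counters=[2,0,1,0,1,2,0,0,0,0,1,1,0,0,1,1,0,0,0,0,0,0,0,0,1,1,0,0,1,0,2,0,2,0,1,1,1,0,0]
Step 6: insert tav at [3, 5, 11, 37] -> counters=[2,0,1,1,1,3,0,0,0,0,1,2,0,0,1,1,0,0,0,0,0,0,0,0,1,1,0,0,1,0,2,0,2,0,1,1,1,1,0]
Step 7: insert qwt at [0, 9, 14, 26] -> counters=[3,0,1,1,1,3,0,0,0,1,1,2,0,0,2,1,0,0,0,0,0,0,0,0,1,1,1,0,1,0,2,0,2,0,1,1,1,1,0]
Step 8: insert lob at [4, 17, 26, 32] -> counters=[3,0,1,1,2,3,0,0,0,1,1,2,0,0,2,1,0,1,0,0,0,0,0,0,1,1,2,0,1,0,2,0,3,0,1,1,1,1,0]
Step 9: delete t at [0, 5, 30, 35] -> counters=[2,0,1,1,2,2,0,0,0,1,1,2,0,0,2,1,0,1,0,0,0,0,0,0,1,1,2,0,1,0,1,0,3,0,1,0,1,1,0]
Step 10: insert qwt at [0, 9, 14, 26] -> counters=[3,0,1,1,2,2,0,0,0,2,1,2,0,0,3,1,0,1,0,0,0,0,0,0,1,1,3,0,1,0,1,0,3,0,1,0,1,1,0]
Step 11: insert gs at [11, 30, 32, 34] -> counters=[3,0,1,1,2,2,0,0,0,2,1,3,0,0,3,1,0,1,0,0,0,0,0,0,1,1,3,0,1,0,2,0,4,0,2,0,1,1,0]
Step 12: insert tav at [3, 5, 11, 37] -> counters=[3,0,1,2,2,3,0,0,0,2,1,4,0,0,3,1,0,1,0,0,0,0,0,0,1,1,3,0,1,0,2,0,4,0,2,0,1,2,0]
Step 13: insert gs at [11, 30, 32, 34] -> counters=[3,0,1,2,2,3,0,0,0,2,1,5,0,0,3,1,0,1,0,0,0,0,0,0,1,1,3,0,1,0,3,0,5,0,3,0,1,2,0]
Step 14: insert tav at [3, 5, 11, 37] -> counters=[3,0,1,3,2,4,0,0,0,2,1,6,0,0,3,1,0,1,0,0,0,0,0,0,1,1,3,0,1,0,3,0,5,0,3,0,1,3,0]
Final counters=[3,0,1,3,2,4,0,0,0,2,1,6,0,0,3,1,0,1,0,0,0,0,0,0,1,1,3,0,1,0,3,0,5,0,3,0,1,3,0] -> counters[26]=3

Answer: 3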